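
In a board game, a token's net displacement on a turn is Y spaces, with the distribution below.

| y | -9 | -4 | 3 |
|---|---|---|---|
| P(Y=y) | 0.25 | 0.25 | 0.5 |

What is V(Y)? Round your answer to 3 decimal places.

25.688

E[Y] = (-9)(0.25) + (-4)(0.25) + (3)(0.5) = -1.75
E[Y²] = (-9)²(0.25) + (-4)²(0.25) + (3)²(0.5) = 28.75
V(Y) = E[Y²] − (E[Y])² = 28.75 − (-1.75)² = 25.6875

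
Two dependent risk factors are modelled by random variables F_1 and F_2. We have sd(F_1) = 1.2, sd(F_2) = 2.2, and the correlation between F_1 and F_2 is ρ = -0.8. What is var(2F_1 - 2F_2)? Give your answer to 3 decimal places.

var(F_1) = (1.2)² = 1.44;  var(F_2) = (2.2)² = 4.84
cov(F_1,F_2) = ρ·sd(F_1)·sd(F_2) = -0.8·1.2·2.2 = -2.112
var(2F_1 - 2F_2) = (2)²·var(F_1) + (-2)²·var(F_2) + 2·(2)·(-2)·cov(F_1,F_2)
= 4·1.44 + 4·4.84 + -8·-2.112 = 42.016

42.016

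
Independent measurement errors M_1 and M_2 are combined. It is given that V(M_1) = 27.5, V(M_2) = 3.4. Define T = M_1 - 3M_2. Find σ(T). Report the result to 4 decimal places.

7.6223

By independence, V(T) = (1)²V(M_1) + (-3)²V(M_2)
= (1)²·27.5 + (-3)²·3.4 = 58.1
σ(T) = √58.1 ≈ 7.6223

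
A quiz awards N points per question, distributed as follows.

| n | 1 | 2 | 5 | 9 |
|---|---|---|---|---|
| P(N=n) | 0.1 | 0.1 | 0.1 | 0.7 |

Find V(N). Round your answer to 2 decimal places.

E[N] = (1)(0.1) + (2)(0.1) + (5)(0.1) + (9)(0.7) = 7.1
E[N²] = (1)²(0.1) + (2)²(0.1) + (5)²(0.1) + (9)²(0.7) = 59.7
V(N) = E[N²] − (E[N])² = 59.7 − (7.1)² = 9.29

9.29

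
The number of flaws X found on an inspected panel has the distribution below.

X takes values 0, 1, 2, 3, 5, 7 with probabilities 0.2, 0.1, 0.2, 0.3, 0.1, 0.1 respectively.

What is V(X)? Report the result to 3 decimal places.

E[X] = (0)(0.2) + (1)(0.1) + (2)(0.2) + (3)(0.3) + (5)(0.1) + (7)(0.1) = 2.6
E[X²] = (0)²(0.2) + (1)²(0.1) + (2)²(0.2) + (3)²(0.3) + (5)²(0.1) + (7)²(0.1) = 11
V(X) = E[X²] − (E[X])² = 11 − (2.6)² = 4.24

4.240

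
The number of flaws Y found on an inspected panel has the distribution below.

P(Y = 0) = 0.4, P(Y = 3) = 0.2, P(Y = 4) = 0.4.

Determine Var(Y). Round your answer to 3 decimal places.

3.360

E[Y] = (0)(0.4) + (3)(0.2) + (4)(0.4) = 2.2
E[Y²] = (0)²(0.4) + (3)²(0.2) + (4)²(0.4) = 8.2
Var(Y) = E[Y²] − (E[Y])² = 8.2 − (2.2)² = 3.36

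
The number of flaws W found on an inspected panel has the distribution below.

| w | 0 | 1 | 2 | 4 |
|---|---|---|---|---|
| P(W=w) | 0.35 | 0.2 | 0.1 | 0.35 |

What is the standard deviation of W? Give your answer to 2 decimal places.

1.72

E[W] = (0)(0.35) + (1)(0.2) + (2)(0.1) + (4)(0.35) = 1.8
E[W²] = (0)²(0.35) + (1)²(0.2) + (2)²(0.1) + (4)²(0.35) = 6.2
var(W) = E[W²] − (E[W])² = 6.2 − (1.8)² = 2.96
σ(W) = √2.96 ≈ 1.72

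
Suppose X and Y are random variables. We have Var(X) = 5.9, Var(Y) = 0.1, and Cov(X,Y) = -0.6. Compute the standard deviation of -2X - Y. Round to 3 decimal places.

Var(-2X - Y) = (-2)²·Var(X) + (-1)²·Var(Y) + 2·(-2)·(-1)·Cov(X,Y)
= 4·5.9 + 1·0.1 + 4·-0.6 = 21.3
SD(-2X - Y) = √21.3 ≈ 4.615

4.615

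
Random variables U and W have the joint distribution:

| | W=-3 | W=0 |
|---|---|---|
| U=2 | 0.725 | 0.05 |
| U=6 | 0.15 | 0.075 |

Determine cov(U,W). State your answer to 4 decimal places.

E[U] = 2.9,  E[W] = -2.625
E[UW] = -7.05
cov(U,W) = E[UW] − E[U]E[W] = -7.05 − (2.9)(-2.625) = 0.5625

0.5625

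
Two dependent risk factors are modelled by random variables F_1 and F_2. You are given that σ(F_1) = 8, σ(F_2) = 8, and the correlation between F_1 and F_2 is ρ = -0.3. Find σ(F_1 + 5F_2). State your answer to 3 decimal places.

var(F_1) = (8)² = 64;  var(F_2) = (8)² = 64
Cov(F_1,F_2) = ρ·σ(F_1)·σ(F_2) = -0.3·8·8 = -19.2
var(F_1 + 5F_2) = (1)²·var(F_1) + (5)²·var(F_2) + 2·(1)·(5)·Cov(F_1,F_2)
= 1·64 + 25·64 + 10·-19.2 = 1472
σ(F_1 + 5F_2) = √1472 ≈ 38.367

38.367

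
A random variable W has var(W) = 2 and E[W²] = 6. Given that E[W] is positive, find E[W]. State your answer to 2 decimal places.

(E[W])² = E[W²] − var(W) = 6 − 2 = 4
E[W] = √4 = 2

2.00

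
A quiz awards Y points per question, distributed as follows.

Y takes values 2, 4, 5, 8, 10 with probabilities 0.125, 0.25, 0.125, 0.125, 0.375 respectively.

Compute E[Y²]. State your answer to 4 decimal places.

53.1250

E[Y²] = (2)²(0.125) + (4)²(0.25) + (5)²(0.125) + (8)²(0.125) + (10)²(0.375) = 53.125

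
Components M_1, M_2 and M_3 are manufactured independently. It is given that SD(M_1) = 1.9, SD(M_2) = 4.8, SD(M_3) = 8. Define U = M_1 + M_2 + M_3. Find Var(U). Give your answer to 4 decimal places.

90.6500

Var(M_1) = 3.61, Var(M_2) = 23.04, Var(M_3) = 64
By independence, Var(U) = (1)²Var(M_1) + (1)²Var(M_2) + (1)²Var(M_3)
= (1)²·3.61 + (1)²·23.04 + (1)²·64 = 90.65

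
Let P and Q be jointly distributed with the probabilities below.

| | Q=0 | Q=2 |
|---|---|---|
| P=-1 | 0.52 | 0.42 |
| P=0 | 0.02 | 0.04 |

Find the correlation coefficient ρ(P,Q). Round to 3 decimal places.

0.105

E[P] = -0.94,  E[Q] = 0.92
E[PQ] = -0.84
Cov(P,Q) = E[PQ] − E[P]E[Q] = -0.84 − (-0.94)(0.92) = 0.0248
V(P) = 0.0564,  V(Q) = 0.9936
ρ = 0.0248 / √(0.0564·0.9936) ≈ 0.105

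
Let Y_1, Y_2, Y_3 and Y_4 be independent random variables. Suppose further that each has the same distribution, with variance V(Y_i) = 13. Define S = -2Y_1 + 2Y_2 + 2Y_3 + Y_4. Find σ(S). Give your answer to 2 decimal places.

By independence, V(S) = (-2)²V(Y_1) + (2)²V(Y_2) + (2)²V(Y_3) + (1)²V(Y_4)
= (-2)²·13 + (2)²·13 + (2)²·13 + (1)²·13 = 169
σ(S) = √169 ≈ 13.00

13.00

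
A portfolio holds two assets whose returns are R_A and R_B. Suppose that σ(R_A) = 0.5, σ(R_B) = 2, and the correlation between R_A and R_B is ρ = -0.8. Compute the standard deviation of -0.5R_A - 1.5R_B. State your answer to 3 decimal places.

2.804

Var(R_A) = (0.5)² = 0.25;  Var(R_B) = (2)² = 4
Cov(R_A,R_B) = ρ·σ(R_A)·σ(R_B) = -0.8·0.5·2 = -0.8
Var(-0.5R_A - 1.5R_B) = (-0.5)²·Var(R_A) + (-1.5)²·Var(R_B) + 2·(-0.5)·(-1.5)·Cov(R_A,R_B)
= 0.25·0.25 + 2.25·4 + 1.5·-0.8 = 7.8625
σ(-0.5R_A - 1.5R_B) = √7.8625 ≈ 2.804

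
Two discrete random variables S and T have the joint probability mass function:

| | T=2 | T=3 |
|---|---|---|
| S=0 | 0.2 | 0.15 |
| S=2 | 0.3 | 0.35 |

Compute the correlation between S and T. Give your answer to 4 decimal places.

0.1048

E[S] = 1.3,  E[T] = 2.5
E[ST] = 3.3
Cov(S,T) = E[ST] − E[S]E[T] = 3.3 − (1.3)(2.5) = 0.05
Var(S) = 0.91,  Var(T) = 0.25
ρ = 0.05 / √(0.91·0.25) ≈ 0.1048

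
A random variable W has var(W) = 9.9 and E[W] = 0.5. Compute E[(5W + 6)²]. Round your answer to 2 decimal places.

319.75

E[5W + 6] = 5·0.5 + 6 = 8.5
var(5W + 6) = (5)²·9.9 = 247.5
E[(5W + 6)²] = var((5W + 6)) + (E[(5W + 6)])² = 247.5 + (8.5)² = 319.75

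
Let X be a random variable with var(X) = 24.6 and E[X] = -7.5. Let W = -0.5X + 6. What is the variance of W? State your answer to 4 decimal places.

6.1500

var(-0.5X + 6) = (-0.5)²·var(X) = 0.25·24.6 = 6.15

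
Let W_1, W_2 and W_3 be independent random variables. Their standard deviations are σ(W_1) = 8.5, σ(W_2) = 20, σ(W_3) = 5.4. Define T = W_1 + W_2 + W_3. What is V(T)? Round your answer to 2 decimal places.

501.41

V(W_1) = 72.25, V(W_2) = 400, V(W_3) = 29.16
By independence, V(T) = (1)²V(W_1) + (1)²V(W_2) + (1)²V(W_3)
= (1)²·72.25 + (1)²·400 + (1)²·29.16 = 501.41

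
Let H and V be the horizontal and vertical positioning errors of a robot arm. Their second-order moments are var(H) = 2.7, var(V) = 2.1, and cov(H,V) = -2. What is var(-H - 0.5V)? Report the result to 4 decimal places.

var(-H - 0.5V) = (-1)²·var(H) + (-0.5)²·var(V) + 2·(-1)·(-0.5)·cov(H,V)
= 1·2.7 + 0.25·2.1 + 1·-2 = 1.225

1.2250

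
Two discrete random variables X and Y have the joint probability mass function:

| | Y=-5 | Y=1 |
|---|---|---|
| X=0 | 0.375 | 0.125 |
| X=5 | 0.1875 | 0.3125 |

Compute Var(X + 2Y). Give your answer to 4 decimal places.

52.9375

E[X] = 2.5,  E[Y] = -2.375,  E[XY] = -3.125
Var(X) = 12.5 − (2.5)² = 6.25;  Var(Y) = 14.5 − (-2.375)² = 8.859375
Cov(X,Y) = -3.125 − (2.5)(-2.375) = 2.8125
Var(X + 2Y) = (1)²·6.25 + (2)²·8.859375 + 2·(1)·(2)·2.8125 = 52.9375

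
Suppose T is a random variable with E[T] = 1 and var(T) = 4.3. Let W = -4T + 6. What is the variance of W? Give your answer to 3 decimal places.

68.800

var(-4T + 6) = (-4)²·var(T) = 16·4.3 = 68.8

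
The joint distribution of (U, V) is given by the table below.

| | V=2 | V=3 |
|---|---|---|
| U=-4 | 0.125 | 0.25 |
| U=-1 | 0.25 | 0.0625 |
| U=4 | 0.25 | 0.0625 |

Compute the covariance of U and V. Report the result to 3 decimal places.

-0.602

E[U] = -0.5625,  E[V] = 2.375
E[UV] = -1.9375
cov(U,V) = E[UV] − E[U]E[V] = -1.9375 − (-0.5625)(2.375) = -0.6015625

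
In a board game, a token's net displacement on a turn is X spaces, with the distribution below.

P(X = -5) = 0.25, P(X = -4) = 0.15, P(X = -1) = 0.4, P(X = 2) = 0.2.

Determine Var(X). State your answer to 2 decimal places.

E[X] = (-5)(0.25) + (-4)(0.15) + (-1)(0.4) + (2)(0.2) = -1.85
E[X²] = (-5)²(0.25) + (-4)²(0.15) + (-1)²(0.4) + (2)²(0.2) = 9.85
Var(X) = E[X²] − (E[X])² = 9.85 − (-1.85)² = 6.4275

6.43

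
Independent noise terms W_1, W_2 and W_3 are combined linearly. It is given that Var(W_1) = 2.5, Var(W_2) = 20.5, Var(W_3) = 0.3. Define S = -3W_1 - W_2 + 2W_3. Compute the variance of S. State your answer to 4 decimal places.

44.2000

By independence, Var(S) = (-3)²Var(W_1) + (-1)²Var(W_2) + (2)²Var(W_3)
= (-3)²·2.5 + (-1)²·20.5 + (2)²·0.3 = 44.2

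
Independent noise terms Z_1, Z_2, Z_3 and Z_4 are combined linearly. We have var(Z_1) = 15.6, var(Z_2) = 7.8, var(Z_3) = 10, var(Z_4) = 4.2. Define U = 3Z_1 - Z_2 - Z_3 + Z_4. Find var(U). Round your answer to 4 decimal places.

162.4000

By independence, var(U) = (3)²var(Z_1) + (-1)²var(Z_2) + (-1)²var(Z_3) + (1)²var(Z_4)
= (3)²·15.6 + (-1)²·7.8 + (-1)²·10 + (1)²·4.2 = 162.4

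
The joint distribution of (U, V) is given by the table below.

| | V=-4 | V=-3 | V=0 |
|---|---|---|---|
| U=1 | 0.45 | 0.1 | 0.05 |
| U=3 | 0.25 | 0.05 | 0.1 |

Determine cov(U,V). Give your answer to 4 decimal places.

E[U] = 1.8,  E[V] = -3.25
E[UV] = -5.55
cov(U,V) = E[UV] − E[U]E[V] = -5.55 − (1.8)(-3.25) = 0.3

0.3000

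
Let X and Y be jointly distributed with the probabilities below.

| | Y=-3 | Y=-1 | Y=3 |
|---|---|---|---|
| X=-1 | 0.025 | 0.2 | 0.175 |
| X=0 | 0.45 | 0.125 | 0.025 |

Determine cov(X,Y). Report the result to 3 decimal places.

E[X] = -0.4,  E[Y] = -1.15
E[XY] = -0.25
cov(X,Y) = E[XY] − E[X]E[Y] = -0.25 − (-0.4)(-1.15) = -0.71

-0.710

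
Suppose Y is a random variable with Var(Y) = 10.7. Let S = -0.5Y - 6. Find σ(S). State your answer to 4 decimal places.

1.6355

Var(-0.5Y - 6) = (-0.5)²·10.7 = 2.675
σ(S) = √2.675 ≈ 1.6355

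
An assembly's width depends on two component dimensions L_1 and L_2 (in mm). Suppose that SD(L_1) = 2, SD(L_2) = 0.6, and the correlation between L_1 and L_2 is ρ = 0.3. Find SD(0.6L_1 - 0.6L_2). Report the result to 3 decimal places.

1.145

Var(L_1) = (2)² = 4;  Var(L_2) = (0.6)² = 0.36
Cov(L_1,L_2) = ρ·SD(L_1)·SD(L_2) = 0.3·2·0.6 = 0.36
Var(0.6L_1 - 0.6L_2) = (0.6)²·Var(L_1) + (-0.6)²·Var(L_2) + 2·(0.6)·(-0.6)·Cov(L_1,L_2)
= 0.36·4 + 0.36·0.36 + -0.72·0.36 = 1.3104
SD(0.6L_1 - 0.6L_2) = √1.3104 ≈ 1.145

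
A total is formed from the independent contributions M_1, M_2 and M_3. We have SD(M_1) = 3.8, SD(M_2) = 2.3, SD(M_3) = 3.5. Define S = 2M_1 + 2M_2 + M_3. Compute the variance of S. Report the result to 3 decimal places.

Var(M_1) = 14.44, Var(M_2) = 5.29, Var(M_3) = 12.25
By independence, Var(S) = (2)²Var(M_1) + (2)²Var(M_2) + (1)²Var(M_3)
= (2)²·14.44 + (2)²·5.29 + (1)²·12.25 = 91.17

91.170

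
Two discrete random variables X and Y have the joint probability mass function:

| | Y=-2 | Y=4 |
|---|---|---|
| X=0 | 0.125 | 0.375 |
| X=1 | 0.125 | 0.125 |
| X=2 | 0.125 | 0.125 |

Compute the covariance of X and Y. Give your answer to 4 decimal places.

-0.5625

E[X] = 0.75,  E[Y] = 1.75
E[XY] = 0.75
Cov(X,Y) = E[XY] − E[X]E[Y] = 0.75 − (0.75)(1.75) = -0.5625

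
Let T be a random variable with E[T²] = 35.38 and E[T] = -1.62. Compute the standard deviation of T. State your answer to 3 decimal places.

5.723

Var(T) = 35.38 − (-1.62)² = 32.7556
SD(T) = √32.7556 ≈ 5.723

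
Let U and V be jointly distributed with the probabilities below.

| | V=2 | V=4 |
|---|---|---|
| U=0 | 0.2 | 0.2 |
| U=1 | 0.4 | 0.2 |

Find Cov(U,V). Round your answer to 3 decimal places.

E[U] = 0.6,  E[V] = 2.8
E[UV] = 1.6
Cov(U,V) = E[UV] − E[U]E[V] = 1.6 − (0.6)(2.8) = -0.08

-0.080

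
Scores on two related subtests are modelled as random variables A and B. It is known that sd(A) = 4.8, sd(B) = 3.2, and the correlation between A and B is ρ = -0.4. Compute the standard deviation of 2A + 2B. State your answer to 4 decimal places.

9.1634

V(A) = (4.8)² = 23.04;  V(B) = (3.2)² = 10.24
Cov(A,B) = ρ·sd(A)·sd(B) = -0.4·4.8·3.2 = -6.144
V(2A + 2B) = (2)²·V(A) + (2)²·V(B) + 2·(2)·(2)·Cov(A,B)
= 4·23.04 + 4·10.24 + 8·-6.144 = 83.968
sd(2A + 2B) = √83.968 ≈ 9.1634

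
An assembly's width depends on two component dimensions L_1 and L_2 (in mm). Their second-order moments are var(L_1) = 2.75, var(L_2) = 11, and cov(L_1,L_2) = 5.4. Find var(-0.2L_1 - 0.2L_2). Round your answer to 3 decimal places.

var(-0.2L_1 - 0.2L_2) = (-0.2)²·var(L_1) + (-0.2)²·var(L_2) + 2·(-0.2)·(-0.2)·cov(L_1,L_2)
= 0.04·2.75 + 0.04·11 + 0.08·5.4 = 0.982

0.982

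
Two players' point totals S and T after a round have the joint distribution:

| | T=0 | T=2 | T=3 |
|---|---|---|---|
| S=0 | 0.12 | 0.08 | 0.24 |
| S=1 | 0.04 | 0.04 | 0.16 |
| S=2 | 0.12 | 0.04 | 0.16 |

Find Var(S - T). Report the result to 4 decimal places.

2.5856

E[S] = 0.88,  E[T] = 2,  E[ST] = 1.68
Var(S) = 1.52 − (0.88)² = 0.7456;  Var(T) = 5.68 − (2)² = 1.68
Cov(S,T) = 1.68 − (0.88)(2) = -0.08
Var(S - T) = (1)²·0.7456 + (-1)²·1.68 + 2·(1)·(-1)·-0.08 = 2.5856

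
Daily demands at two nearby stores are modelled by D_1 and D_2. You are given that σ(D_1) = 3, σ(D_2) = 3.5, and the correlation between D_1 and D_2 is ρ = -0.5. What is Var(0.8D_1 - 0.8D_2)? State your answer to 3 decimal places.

Var(D_1) = (3)² = 9;  Var(D_2) = (3.5)² = 12.25
Cov(D_1,D_2) = ρ·σ(D_1)·σ(D_2) = -0.5·3·3.5 = -5.25
Var(0.8D_1 - 0.8D_2) = (0.8)²·Var(D_1) + (-0.8)²·Var(D_2) + 2·(0.8)·(-0.8)·Cov(D_1,D_2)
= 0.64·9 + 0.64·12.25 + -1.28·-5.25 = 20.32

20.320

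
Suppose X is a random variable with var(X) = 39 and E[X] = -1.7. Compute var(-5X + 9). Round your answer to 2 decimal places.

var(-5X + 9) = (-5)²·var(X) = 25·39 = 975

975.00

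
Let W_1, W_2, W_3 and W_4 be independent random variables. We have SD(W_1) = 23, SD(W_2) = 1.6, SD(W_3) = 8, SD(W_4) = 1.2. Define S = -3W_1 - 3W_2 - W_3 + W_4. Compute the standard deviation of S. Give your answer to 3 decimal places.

69.638

var(W_1) = 529, var(W_2) = 2.56, var(W_3) = 64, var(W_4) = 1.44
By independence, var(S) = (-3)²var(W_1) + (-3)²var(W_2) + (-1)²var(W_3) + (1)²var(W_4)
= (-3)²·529 + (-3)²·2.56 + (-1)²·64 + (1)²·1.44 = 4849.48
SD(S) = √4849.48 ≈ 69.638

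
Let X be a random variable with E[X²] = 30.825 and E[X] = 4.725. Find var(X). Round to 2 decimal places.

8.50

var(X) = 30.825 − (4.725)² = 8.499375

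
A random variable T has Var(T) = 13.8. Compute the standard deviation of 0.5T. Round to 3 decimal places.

1.857

Var(0.5T) = (0.5)²·13.8 = 3.45
SD(0.5T) = √3.45 ≈ 1.857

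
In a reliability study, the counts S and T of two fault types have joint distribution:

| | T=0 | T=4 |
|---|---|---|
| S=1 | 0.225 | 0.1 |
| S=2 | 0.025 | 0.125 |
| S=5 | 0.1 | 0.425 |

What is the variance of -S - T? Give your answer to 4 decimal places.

10.0275

E[S] = 3.25,  E[T] = 2.6,  E[ST] = 9.9
Var(S) = 14.05 − (3.25)² = 3.4875;  Var(T) = 10.4 − (2.6)² = 3.64
Cov(S,T) = 9.9 − (3.25)(2.6) = 1.45
Var(-S - T) = (-1)²·3.4875 + (-1)²·3.64 + 2·(-1)·(-1)·1.45 = 10.0275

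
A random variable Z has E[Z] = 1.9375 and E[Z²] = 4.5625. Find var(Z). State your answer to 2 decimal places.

0.81

var(Z) = 4.5625 − (1.9375)² = 0.80859375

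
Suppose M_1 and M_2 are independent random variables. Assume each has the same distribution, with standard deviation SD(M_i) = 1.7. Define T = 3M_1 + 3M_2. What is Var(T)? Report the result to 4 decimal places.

52.0200

Var(M_i) = (1.7)² = 2.89
By independence, Var(T) = (3)²Var(M_1) + (3)²Var(M_2)
= (3)²·2.89 + (3)²·2.89 = 52.02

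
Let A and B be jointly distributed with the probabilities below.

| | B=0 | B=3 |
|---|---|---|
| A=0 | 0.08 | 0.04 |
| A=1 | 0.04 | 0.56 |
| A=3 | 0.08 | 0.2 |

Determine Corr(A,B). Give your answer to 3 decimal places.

E[A] = 1.44,  E[B] = 2.4
E[AB] = 3.48
cov(A,B) = E[AB] − E[A]E[B] = 3.48 − (1.44)(2.4) = 0.024
Var(A) = 1.0464,  Var(B) = 1.44
ρ = 0.024 / √(1.0464·1.44) ≈ 0.020

0.020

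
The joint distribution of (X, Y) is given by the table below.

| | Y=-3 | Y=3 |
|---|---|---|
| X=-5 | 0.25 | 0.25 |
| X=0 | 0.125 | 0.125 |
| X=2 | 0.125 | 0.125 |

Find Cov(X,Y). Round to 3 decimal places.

0.000

E[X] = -2,  E[Y] = 0
E[XY] = 0
Cov(X,Y) = E[XY] − E[X]E[Y] = 0 − (-2)(0) = 0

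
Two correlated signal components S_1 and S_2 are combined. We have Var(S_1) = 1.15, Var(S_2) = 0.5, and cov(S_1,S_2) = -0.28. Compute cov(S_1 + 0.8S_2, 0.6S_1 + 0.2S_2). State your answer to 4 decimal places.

cov(S_1 + 0.8S_2, 0.6S_1 + 0.2S_2) = (1)(0.6)Var(S_1) + (0.8)(0.2)Var(S_2) + [(1)(0.2) + (0.8)(0.6)]cov(S_1,S_2)
= 0.6·1.15 + 0.16·0.5 + 0.68·-0.28 = 0.5796

0.5796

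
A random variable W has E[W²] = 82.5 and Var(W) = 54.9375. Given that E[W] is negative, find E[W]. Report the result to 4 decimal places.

(E[W])² = E[W²] − Var(W) = 82.5 − 54.9375 = 27.5625
E[W] = −√27.5625 = -5.25

-5.2500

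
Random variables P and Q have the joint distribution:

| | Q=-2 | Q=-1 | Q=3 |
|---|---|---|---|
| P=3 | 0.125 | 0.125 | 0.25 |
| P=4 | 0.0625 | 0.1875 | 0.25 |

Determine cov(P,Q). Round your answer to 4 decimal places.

E[P] = 3.5,  E[Q] = 0.8125
E[PQ] = 2.875
cov(P,Q) = E[PQ] − E[P]E[Q] = 2.875 − (3.5)(0.8125) = 0.03125

0.0313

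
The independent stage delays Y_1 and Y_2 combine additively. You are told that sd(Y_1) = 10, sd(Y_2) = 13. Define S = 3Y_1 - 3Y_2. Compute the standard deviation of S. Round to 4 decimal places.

Var(Y_1) = 100, Var(Y_2) = 169
By independence, Var(S) = (3)²Var(Y_1) + (-3)²Var(Y_2)
= (3)²·100 + (-3)²·169 = 2421
sd(S) = √2421 ≈ 49.2037

49.2037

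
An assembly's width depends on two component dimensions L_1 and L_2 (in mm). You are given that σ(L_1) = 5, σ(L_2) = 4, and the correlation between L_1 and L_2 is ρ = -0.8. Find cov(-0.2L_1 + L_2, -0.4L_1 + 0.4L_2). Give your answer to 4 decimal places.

16.0800

Var(L_1) = (5)² = 25;  Var(L_2) = (4)² = 16
cov(L_1,L_2) = ρ·σ(L_1)·σ(L_2) = -0.8·5·4 = -16
cov(-0.2L_1 + L_2, -0.4L_1 + 0.4L_2) = (-0.2)(-0.4)Var(L_1) + (1)(0.4)Var(L_2) + [(-0.2)(0.4) + (1)(-0.4)]cov(L_1,L_2)
= 0.08·25 + 0.4·16 + -0.48·-16 = 16.08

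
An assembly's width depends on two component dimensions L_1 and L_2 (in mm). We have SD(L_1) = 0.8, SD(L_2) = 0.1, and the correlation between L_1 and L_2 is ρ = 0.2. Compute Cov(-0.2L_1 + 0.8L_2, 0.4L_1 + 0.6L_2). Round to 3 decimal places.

-0.043

V(L_1) = (0.8)² = 0.64;  V(L_2) = (0.1)² = 0.01
Cov(L_1,L_2) = ρ·SD(L_1)·SD(L_2) = 0.2·0.8·0.1 = 0.016
Cov(-0.2L_1 + 0.8L_2, 0.4L_1 + 0.6L_2) = (-0.2)(0.4)V(L_1) + (0.8)(0.6)V(L_2) + [(-0.2)(0.6) + (0.8)(0.4)]Cov(L_1,L_2)
= -0.08·0.64 + 0.48·0.01 + 0.2·0.016 = -0.0432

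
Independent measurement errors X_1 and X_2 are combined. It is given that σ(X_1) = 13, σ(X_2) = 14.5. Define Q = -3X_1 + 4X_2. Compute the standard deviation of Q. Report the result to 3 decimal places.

69.893

Var(X_1) = 169, Var(X_2) = 210.25
By independence, Var(Q) = (-3)²Var(X_1) + (4)²Var(X_2)
= (-3)²·169 + (4)²·210.25 = 4885
σ(Q) = √4885 ≈ 69.893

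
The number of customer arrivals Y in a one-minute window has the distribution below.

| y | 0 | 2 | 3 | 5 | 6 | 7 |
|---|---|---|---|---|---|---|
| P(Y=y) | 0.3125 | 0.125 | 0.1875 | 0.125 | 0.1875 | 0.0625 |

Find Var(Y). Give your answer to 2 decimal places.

6.13

E[Y] = (0)(0.3125) + (2)(0.125) + (3)(0.1875) + (5)(0.125) + (6)(0.1875) + (7)(0.0625) = 3
E[Y²] = (0)²(0.3125) + (2)²(0.125) + (3)²(0.1875) + (5)²(0.125) + (6)²(0.1875) + (7)²(0.0625) = 15.125
Var(Y) = E[Y²] − (E[Y])² = 15.125 − (3)² = 6.125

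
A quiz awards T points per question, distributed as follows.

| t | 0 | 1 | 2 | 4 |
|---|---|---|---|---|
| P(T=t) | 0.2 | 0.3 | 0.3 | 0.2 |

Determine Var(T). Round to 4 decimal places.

1.8100

E[T] = (0)(0.2) + (1)(0.3) + (2)(0.3) + (4)(0.2) = 1.7
E[T²] = (0)²(0.2) + (1)²(0.3) + (2)²(0.3) + (4)²(0.2) = 4.7
Var(T) = E[T²] − (E[T])² = 4.7 − (1.7)² = 1.81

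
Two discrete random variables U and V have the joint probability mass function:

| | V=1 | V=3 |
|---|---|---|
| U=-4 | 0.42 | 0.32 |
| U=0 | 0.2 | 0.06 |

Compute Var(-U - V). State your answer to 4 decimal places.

3.4000

E[U] = -2.96,  E[V] = 1.76,  E[UV] = -5.52
Var(U) = 11.84 − (-2.96)² = 3.0784;  Var(V) = 4.04 − (1.76)² = 0.9424
cov(U,V) = -5.52 − (-2.96)(1.76) = -0.3104
Var(-U - V) = (-1)²·3.0784 + (-1)²·0.9424 + 2·(-1)·(-1)·-0.3104 = 3.4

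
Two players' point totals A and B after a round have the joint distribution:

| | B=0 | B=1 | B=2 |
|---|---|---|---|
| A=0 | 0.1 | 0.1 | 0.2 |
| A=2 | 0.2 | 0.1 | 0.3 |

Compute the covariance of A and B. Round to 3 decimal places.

-0.040

E[A] = 1.2,  E[B] = 1.2
E[AB] = 1.4
Cov(A,B) = E[AB] − E[A]E[B] = 1.4 − (1.2)(1.2) = -0.04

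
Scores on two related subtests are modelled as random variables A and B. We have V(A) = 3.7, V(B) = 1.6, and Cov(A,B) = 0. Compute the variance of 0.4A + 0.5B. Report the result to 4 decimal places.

0.9920

V(0.4A + 0.5B) = (0.4)²·V(A) + (0.5)²·V(B) + 2·(0.4)·(0.5)·Cov(A,B)
= 0.16·3.7 + 0.25·1.6 + 0.4·0 = 0.992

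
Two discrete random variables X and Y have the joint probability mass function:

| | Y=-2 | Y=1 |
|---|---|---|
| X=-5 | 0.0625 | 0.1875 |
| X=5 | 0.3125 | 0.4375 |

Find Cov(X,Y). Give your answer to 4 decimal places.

-0.9375

E[X] = 2.5,  E[Y] = -0.125
E[XY] = -1.25
Cov(X,Y) = E[XY] − E[X]E[Y] = -1.25 − (2.5)(-0.125) = -0.9375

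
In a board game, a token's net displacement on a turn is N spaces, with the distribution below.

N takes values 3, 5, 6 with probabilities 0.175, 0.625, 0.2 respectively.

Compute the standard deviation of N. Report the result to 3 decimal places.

0.937

E[N] = (3)(0.175) + (5)(0.625) + (6)(0.2) = 4.85
E[N²] = (3)²(0.175) + (5)²(0.625) + (6)²(0.2) = 24.4
V(N) = E[N²] − (E[N])² = 24.4 − (4.85)² = 0.8775
SD(N) = √0.8775 ≈ 0.937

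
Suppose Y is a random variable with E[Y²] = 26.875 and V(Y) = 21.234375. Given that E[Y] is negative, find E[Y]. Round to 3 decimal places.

(E[Y])² = E[Y²] − V(Y) = 26.875 − 21.234375 = 5.640625
E[Y] = −√5.640625 = -2.375

-2.375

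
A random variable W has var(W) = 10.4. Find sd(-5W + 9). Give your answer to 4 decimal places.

var(-5W + 9) = (-5)²·10.4 = 260
sd(-5W + 9) = √260 ≈ 16.1245

16.1245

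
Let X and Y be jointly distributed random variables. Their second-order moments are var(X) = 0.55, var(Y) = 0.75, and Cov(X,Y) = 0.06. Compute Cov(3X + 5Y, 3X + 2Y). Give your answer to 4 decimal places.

13.7100

Cov(3X + 5Y, 3X + 2Y) = (3)(3)var(X) + (5)(2)var(Y) + [(3)(2) + (5)(3)]Cov(X,Y)
= 9·0.55 + 10·0.75 + 21·0.06 = 13.71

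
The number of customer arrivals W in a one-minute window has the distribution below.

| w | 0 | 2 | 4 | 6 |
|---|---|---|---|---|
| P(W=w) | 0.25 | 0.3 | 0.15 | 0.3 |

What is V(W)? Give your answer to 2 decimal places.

5.40

E[W] = (0)(0.25) + (2)(0.3) + (4)(0.15) + (6)(0.3) = 3
E[W²] = (0)²(0.25) + (2)²(0.3) + (4)²(0.15) + (6)²(0.3) = 14.4
V(W) = E[W²] − (E[W])² = 14.4 − (3)² = 5.4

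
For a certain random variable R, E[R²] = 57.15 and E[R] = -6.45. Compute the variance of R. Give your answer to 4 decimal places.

Var(R) = 57.15 − (-6.45)² = 15.5475

15.5475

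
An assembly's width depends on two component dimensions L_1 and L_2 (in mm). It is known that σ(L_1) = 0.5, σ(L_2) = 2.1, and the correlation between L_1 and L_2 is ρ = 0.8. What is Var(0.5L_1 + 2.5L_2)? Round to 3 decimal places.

Var(L_1) = (0.5)² = 0.25;  Var(L_2) = (2.1)² = 4.41
Cov(L_1,L_2) = ρ·σ(L_1)·σ(L_2) = 0.8·0.5·2.1 = 0.84
Var(0.5L_1 + 2.5L_2) = (0.5)²·Var(L_1) + (2.5)²·Var(L_2) + 2·(0.5)·(2.5)·Cov(L_1,L_2)
= 0.25·0.25 + 6.25·4.41 + 2.5·0.84 = 29.725

29.725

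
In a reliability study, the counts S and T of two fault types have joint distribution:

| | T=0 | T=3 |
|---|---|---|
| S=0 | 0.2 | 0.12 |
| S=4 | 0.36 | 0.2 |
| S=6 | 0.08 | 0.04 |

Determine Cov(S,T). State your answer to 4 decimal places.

-0.0768

E[S] = 2.96,  E[T] = 1.08
E[ST] = 3.12
Cov(S,T) = E[ST] − E[S]E[T] = 3.12 − (2.96)(1.08) = -0.0768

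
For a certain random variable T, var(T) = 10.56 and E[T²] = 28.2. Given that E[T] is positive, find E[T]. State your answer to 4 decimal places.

(E[T])² = E[T²] − var(T) = 28.2 − 10.56 = 17.64
E[T] = √17.64 = 4.2

4.2000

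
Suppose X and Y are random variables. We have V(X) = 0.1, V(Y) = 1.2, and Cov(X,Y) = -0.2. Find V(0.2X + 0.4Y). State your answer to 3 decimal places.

0.164

V(0.2X + 0.4Y) = (0.2)²·V(X) + (0.4)²·V(Y) + 2·(0.2)·(0.4)·Cov(X,Y)
= 0.04·0.1 + 0.16·1.2 + 0.16·-0.2 = 0.164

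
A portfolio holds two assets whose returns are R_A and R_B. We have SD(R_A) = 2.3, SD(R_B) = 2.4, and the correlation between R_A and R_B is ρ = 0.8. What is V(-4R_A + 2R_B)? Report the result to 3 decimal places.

V(R_A) = (2.3)² = 5.29;  V(R_B) = (2.4)² = 5.76
Cov(R_A,R_B) = ρ·SD(R_A)·SD(R_B) = 0.8·2.3·2.4 = 4.416
V(-4R_A + 2R_B) = (-4)²·V(R_A) + (2)²·V(R_B) + 2·(-4)·(2)·Cov(R_A,R_B)
= 16·5.29 + 4·5.76 + -16·4.416 = 37.024

37.024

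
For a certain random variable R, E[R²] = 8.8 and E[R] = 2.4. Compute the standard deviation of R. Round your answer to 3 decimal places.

1.744

var(R) = 8.8 − (2.4)² = 3.04
SD(R) = √3.04 ≈ 1.744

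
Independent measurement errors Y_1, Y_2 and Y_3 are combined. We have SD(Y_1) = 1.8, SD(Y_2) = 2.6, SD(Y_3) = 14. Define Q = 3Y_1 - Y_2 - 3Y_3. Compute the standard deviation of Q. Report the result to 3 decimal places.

42.425

var(Y_1) = 3.24, var(Y_2) = 6.76, var(Y_3) = 196
By independence, var(Q) = (3)²var(Y_1) + (-1)²var(Y_2) + (-3)²var(Y_3)
= (3)²·3.24 + (-1)²·6.76 + (-3)²·196 = 1799.92
SD(Q) = √1799.92 ≈ 42.425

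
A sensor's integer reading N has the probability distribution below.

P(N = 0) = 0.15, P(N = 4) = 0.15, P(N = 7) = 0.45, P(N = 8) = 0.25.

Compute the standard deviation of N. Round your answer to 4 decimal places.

E[N] = (0)(0.15) + (4)(0.15) + (7)(0.45) + (8)(0.25) = 5.75
E[N²] = (0)²(0.15) + (4)²(0.15) + (7)²(0.45) + (8)²(0.25) = 40.45
V(N) = E[N²] − (E[N])² = 40.45 − (5.75)² = 7.3875
sd(N) = √7.3875 ≈ 2.7180

2.7180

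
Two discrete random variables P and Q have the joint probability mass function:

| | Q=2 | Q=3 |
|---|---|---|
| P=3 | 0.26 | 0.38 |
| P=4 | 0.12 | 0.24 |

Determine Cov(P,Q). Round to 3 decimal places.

0.017

E[P] = 3.36,  E[Q] = 2.62
E[PQ] = 8.82
Cov(P,Q) = E[PQ] − E[P]E[Q] = 8.82 − (3.36)(2.62) = 0.0168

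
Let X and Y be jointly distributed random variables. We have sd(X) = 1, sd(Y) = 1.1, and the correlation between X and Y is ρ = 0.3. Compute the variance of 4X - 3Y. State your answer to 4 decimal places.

Var(X) = (1)² = 1;  Var(Y) = (1.1)² = 1.21
cov(X,Y) = ρ·sd(X)·sd(Y) = 0.3·1·1.1 = 0.33
Var(4X - 3Y) = (4)²·Var(X) + (-3)²·Var(Y) + 2·(4)·(-3)·cov(X,Y)
= 16·1 + 9·1.21 + -24·0.33 = 18.97

18.9700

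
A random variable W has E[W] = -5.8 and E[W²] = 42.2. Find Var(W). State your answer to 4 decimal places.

8.5600

Var(W) = 42.2 − (-5.8)² = 8.56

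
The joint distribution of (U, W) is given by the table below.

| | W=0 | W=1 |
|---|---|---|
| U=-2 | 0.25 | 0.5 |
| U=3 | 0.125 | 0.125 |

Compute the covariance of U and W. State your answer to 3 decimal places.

-0.156

E[U] = -0.75,  E[W] = 0.625
E[UW] = -0.625
Cov(U,W) = E[UW] − E[U]E[W] = -0.625 − (-0.75)(0.625) = -0.15625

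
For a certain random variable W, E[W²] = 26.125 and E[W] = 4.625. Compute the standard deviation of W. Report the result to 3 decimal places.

Var(W) = 26.125 − (4.625)² = 4.734375
σ(W) = √4.734375 ≈ 2.176

2.176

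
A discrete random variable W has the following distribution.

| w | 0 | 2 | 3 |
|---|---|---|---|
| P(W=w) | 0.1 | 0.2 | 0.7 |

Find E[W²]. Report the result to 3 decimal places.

7.100

E[W²] = (0)²(0.1) + (2)²(0.2) + (3)²(0.7) = 7.1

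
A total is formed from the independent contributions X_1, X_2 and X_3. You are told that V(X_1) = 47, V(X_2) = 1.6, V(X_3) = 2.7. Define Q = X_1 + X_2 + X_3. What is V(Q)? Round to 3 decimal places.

By independence, V(Q) = (1)²V(X_1) + (1)²V(X_2) + (1)²V(X_3)
= (1)²·47 + (1)²·1.6 + (1)²·2.7 = 51.3

51.300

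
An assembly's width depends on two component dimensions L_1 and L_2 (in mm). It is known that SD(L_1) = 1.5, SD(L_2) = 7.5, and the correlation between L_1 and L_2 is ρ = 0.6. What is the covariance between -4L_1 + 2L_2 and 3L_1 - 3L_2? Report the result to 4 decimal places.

-243.0000

var(L_1) = (1.5)² = 2.25;  var(L_2) = (7.5)² = 56.25
Cov(L_1,L_2) = ρ·SD(L_1)·SD(L_2) = 0.6·1.5·7.5 = 6.75
Cov(-4L_1 + 2L_2, 3L_1 - 3L_2) = (-4)(3)var(L_1) + (2)(-3)var(L_2) + [(-4)(-3) + (2)(3)]Cov(L_1,L_2)
= -12·2.25 + -6·56.25 + 18·6.75 = -243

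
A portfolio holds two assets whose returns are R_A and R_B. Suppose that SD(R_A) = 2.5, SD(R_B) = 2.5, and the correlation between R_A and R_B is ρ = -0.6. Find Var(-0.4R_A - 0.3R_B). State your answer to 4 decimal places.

Var(R_A) = (2.5)² = 6.25;  Var(R_B) = (2.5)² = 6.25
Cov(R_A,R_B) = ρ·SD(R_A)·SD(R_B) = -0.6·2.5·2.5 = -3.75
Var(-0.4R_A - 0.3R_B) = (-0.4)²·Var(R_A) + (-0.3)²·Var(R_B) + 2·(-0.4)·(-0.3)·Cov(R_A,R_B)
= 0.16·6.25 + 0.09·6.25 + 0.24·-3.75 = 0.6625

0.6625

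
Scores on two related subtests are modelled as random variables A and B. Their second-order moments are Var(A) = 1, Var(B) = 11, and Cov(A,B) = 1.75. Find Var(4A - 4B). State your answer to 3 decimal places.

Var(4A - 4B) = (4)²·Var(A) + (-4)²·Var(B) + 2·(4)·(-4)·Cov(A,B)
= 16·1 + 16·11 + -32·1.75 = 136

136.000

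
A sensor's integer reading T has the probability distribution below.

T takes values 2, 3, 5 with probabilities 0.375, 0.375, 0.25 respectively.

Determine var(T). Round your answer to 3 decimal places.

E[T] = (2)(0.375) + (3)(0.375) + (5)(0.25) = 3.125
E[T²] = (2)²(0.375) + (3)²(0.375) + (5)²(0.25) = 11.125
var(T) = E[T²] − (E[T])² = 11.125 − (3.125)² = 1.359375

1.359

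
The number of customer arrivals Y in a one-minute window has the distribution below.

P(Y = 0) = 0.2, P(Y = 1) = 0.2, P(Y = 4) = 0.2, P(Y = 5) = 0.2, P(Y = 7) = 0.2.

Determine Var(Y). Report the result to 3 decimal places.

6.640

E[Y] = (0)(0.2) + (1)(0.2) + (4)(0.2) + (5)(0.2) + (7)(0.2) = 3.4
E[Y²] = (0)²(0.2) + (1)²(0.2) + (4)²(0.2) + (5)²(0.2) + (7)²(0.2) = 18.2
Var(Y) = E[Y²] − (E[Y])² = 18.2 − (3.4)² = 6.64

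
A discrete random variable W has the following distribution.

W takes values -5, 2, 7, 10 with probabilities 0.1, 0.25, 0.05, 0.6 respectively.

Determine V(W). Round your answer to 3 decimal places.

E[W] = (-5)(0.1) + (2)(0.25) + (7)(0.05) + (10)(0.6) = 6.35
E[W²] = (-5)²(0.1) + (2)²(0.25) + (7)²(0.05) + (10)²(0.6) = 65.95
V(W) = E[W²] − (E[W])² = 65.95 − (6.35)² = 25.6275

25.628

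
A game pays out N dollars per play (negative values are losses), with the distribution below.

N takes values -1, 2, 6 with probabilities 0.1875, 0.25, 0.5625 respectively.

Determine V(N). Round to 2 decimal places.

E[N] = (-1)(0.1875) + (2)(0.25) + (6)(0.5625) = 3.6875
E[N²] = (-1)²(0.1875) + (2)²(0.25) + (6)²(0.5625) = 21.4375
V(N) = E[N²] − (E[N])² = 21.4375 − (3.6875)² = 7.83984375

7.84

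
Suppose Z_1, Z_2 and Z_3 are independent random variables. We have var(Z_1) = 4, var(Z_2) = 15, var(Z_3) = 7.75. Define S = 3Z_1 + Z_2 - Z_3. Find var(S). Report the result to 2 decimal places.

By independence, var(S) = (3)²var(Z_1) + (1)²var(Z_2) + (-1)²var(Z_3)
= (3)²·4 + (1)²·15 + (-1)²·7.75 = 58.75

58.75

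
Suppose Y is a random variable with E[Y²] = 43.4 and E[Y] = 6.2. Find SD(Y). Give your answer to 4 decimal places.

2.2271

Var(Y) = 43.4 − (6.2)² = 4.96
SD(Y) = √4.96 ≈ 2.2271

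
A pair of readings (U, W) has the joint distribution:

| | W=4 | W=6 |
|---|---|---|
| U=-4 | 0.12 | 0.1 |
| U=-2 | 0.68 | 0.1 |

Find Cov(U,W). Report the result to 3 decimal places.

-0.224

E[U] = -2.44,  E[W] = 4.4
E[UW] = -10.96
Cov(U,W) = E[UW] − E[U]E[W] = -10.96 − (-2.44)(4.4) = -0.224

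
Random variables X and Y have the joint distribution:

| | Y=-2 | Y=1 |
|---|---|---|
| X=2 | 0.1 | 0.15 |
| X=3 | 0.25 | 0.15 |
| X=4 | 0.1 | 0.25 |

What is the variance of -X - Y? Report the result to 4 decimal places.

3.0875

E[X] = 3.1,  E[Y] = -0.35,  E[XY] = -0.95
var(X) = 10.2 − (3.1)² = 0.59;  var(Y) = 2.35 − (-0.35)² = 2.2275
cov(X,Y) = -0.95 − (3.1)(-0.35) = 0.135
var(-X - Y) = (-1)²·0.59 + (-1)²·2.2275 + 2·(-1)·(-1)·0.135 = 3.0875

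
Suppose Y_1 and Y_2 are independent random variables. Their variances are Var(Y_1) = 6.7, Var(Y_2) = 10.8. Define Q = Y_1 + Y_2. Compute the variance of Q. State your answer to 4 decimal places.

17.5000

By independence, Var(Q) = (1)²Var(Y_1) + (1)²Var(Y_2)
= (1)²·6.7 + (1)²·10.8 = 17.5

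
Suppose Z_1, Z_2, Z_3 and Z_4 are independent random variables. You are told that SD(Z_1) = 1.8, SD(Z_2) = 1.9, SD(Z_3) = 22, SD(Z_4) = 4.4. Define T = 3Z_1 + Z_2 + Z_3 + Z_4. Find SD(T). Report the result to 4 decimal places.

23.1545

Var(Z_1) = 3.24, Var(Z_2) = 3.61, Var(Z_3) = 484, Var(Z_4) = 19.36
By independence, Var(T) = (3)²Var(Z_1) + (1)²Var(Z_2) + (1)²Var(Z_3) + (1)²Var(Z_4)
= (3)²·3.24 + (1)²·3.61 + (1)²·484 + (1)²·19.36 = 536.13
SD(T) = √536.13 ≈ 23.1545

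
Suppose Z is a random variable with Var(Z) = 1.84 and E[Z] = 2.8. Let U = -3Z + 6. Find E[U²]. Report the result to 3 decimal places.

E[-3Z + 6] = -3·2.8 + 6 = -2.4
Var(-3Z + 6) = (-3)²·1.84 = 16.56
E[U²] = Var(U) + (E[U])² = 16.56 + (-2.4)² = 22.32

22.320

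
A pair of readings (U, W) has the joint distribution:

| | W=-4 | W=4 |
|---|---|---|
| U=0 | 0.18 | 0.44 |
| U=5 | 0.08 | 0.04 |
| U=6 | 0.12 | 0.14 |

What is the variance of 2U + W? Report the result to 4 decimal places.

36.2816

E[U] = 2.16,  E[W] = 0.96,  E[UW] = -0.32
Var(U) = 12.36 − (2.16)² = 7.6944;  Var(W) = 16 − (0.96)² = 15.0784
cov(U,W) = -0.32 − (2.16)(0.96) = -2.3936
Var(2U + W) = (2)²·7.6944 + (1)²·15.0784 + 2·(2)·(1)·-2.3936 = 36.2816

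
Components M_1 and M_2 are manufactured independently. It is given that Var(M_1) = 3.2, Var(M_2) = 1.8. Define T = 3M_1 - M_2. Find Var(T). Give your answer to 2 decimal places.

By independence, Var(T) = (3)²Var(M_1) + (-1)²Var(M_2)
= (3)²·3.2 + (-1)²·1.8 = 30.6

30.60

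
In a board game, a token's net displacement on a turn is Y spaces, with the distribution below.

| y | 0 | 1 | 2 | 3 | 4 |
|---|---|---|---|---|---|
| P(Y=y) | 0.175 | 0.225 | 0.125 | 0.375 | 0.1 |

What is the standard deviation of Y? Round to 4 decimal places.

E[Y] = (0)(0.175) + (1)(0.225) + (2)(0.125) + (3)(0.375) + (4)(0.1) = 2
E[Y²] = (0)²(0.175) + (1)²(0.225) + (2)²(0.125) + (3)²(0.375) + (4)²(0.1) = 5.7
Var(Y) = E[Y²] − (E[Y])² = 5.7 − (2)² = 1.7
sd(Y) = √1.7 ≈ 1.3038

1.3038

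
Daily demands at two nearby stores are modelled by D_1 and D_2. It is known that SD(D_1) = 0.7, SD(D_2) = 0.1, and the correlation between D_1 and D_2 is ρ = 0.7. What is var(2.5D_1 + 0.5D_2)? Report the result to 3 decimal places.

3.188

var(D_1) = (0.7)² = 0.49;  var(D_2) = (0.1)² = 0.01
Cov(D_1,D_2) = ρ·SD(D_1)·SD(D_2) = 0.7·0.7·0.1 = 0.049
var(2.5D_1 + 0.5D_2) = (2.5)²·var(D_1) + (0.5)²·var(D_2) + 2·(2.5)·(0.5)·Cov(D_1,D_2)
= 6.25·0.49 + 0.25·0.01 + 2.5·0.049 = 3.1875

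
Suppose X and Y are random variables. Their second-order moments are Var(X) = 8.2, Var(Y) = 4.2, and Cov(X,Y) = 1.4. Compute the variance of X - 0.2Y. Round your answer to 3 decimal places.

7.808

Var(X - 0.2Y) = (1)²·Var(X) + (-0.2)²·Var(Y) + 2·(1)·(-0.2)·Cov(X,Y)
= 1·8.2 + 0.04·4.2 + -0.4·1.4 = 7.808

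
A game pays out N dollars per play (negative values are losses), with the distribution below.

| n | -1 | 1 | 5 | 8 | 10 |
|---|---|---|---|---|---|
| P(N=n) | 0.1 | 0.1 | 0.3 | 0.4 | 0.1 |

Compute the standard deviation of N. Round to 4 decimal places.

E[N] = (-1)(0.1) + (1)(0.1) + (5)(0.3) + (8)(0.4) + (10)(0.1) = 5.7
E[N²] = (-1)²(0.1) + (1)²(0.1) + (5)²(0.3) + (8)²(0.4) + (10)²(0.1) = 43.3
Var(N) = E[N²] − (E[N])² = 43.3 − (5.7)² = 10.81
SD(N) = √10.81 ≈ 3.2879

3.2879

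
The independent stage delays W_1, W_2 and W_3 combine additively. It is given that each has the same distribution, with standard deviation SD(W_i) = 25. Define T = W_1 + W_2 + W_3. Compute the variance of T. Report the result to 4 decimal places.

Var(W_i) = (25)² = 625
By independence, Var(T) = (1)²Var(W_1) + (1)²Var(W_2) + (1)²Var(W_3)
= (1)²·625 + (1)²·625 + (1)²·625 = 1875

1875.0000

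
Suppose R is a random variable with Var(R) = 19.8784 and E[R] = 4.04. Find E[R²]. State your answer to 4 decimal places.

36.2000

E[R²] = Var(R) + (E[R])² = 19.8784 + (4.04)² = 36.2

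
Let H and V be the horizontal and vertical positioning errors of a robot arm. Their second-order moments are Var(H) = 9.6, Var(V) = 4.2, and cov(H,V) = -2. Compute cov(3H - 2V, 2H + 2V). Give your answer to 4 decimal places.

cov(3H - 2V, 2H + 2V) = (3)(2)Var(H) + (-2)(2)Var(V) + [(3)(2) + (-2)(2)]cov(H,V)
= 6·9.6 + -4·4.2 + 2·-2 = 36.8

36.8000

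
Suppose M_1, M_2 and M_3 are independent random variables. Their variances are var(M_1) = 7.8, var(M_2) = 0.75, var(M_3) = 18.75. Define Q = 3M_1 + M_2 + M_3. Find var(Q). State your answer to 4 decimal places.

By independence, var(Q) = (3)²var(M_1) + (1)²var(M_2) + (1)²var(M_3)
= (3)²·7.8 + (1)²·0.75 + (1)²·18.75 = 89.7

89.7000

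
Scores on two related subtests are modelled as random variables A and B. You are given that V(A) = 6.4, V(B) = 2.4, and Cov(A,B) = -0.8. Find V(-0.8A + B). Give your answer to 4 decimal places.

7.7760

V(-0.8A + B) = (-0.8)²·V(A) + (1)²·V(B) + 2·(-0.8)·(1)·Cov(A,B)
= 0.64·6.4 + 1·2.4 + -1.6·-0.8 = 7.776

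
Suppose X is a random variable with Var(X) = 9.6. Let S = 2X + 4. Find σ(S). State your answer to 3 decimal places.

Var(2X + 4) = (2)²·9.6 = 38.4
σ(S) = √38.4 ≈ 6.197

6.197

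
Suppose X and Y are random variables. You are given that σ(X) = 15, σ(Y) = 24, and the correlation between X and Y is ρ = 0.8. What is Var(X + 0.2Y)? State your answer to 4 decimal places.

363.2400

Var(X) = (15)² = 225;  Var(Y) = (24)² = 576
Cov(X,Y) = ρ·σ(X)·σ(Y) = 0.8·15·24 = 288
Var(X + 0.2Y) = (1)²·Var(X) + (0.2)²·Var(Y) + 2·(1)·(0.2)·Cov(X,Y)
= 1·225 + 0.04·576 + 0.4·288 = 363.24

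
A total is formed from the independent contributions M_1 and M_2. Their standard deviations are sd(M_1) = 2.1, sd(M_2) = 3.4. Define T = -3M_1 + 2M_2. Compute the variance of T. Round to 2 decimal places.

var(M_1) = 4.41, var(M_2) = 11.56
By independence, var(T) = (-3)²var(M_1) + (2)²var(M_2)
= (-3)²·4.41 + (2)²·11.56 = 85.93

85.93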